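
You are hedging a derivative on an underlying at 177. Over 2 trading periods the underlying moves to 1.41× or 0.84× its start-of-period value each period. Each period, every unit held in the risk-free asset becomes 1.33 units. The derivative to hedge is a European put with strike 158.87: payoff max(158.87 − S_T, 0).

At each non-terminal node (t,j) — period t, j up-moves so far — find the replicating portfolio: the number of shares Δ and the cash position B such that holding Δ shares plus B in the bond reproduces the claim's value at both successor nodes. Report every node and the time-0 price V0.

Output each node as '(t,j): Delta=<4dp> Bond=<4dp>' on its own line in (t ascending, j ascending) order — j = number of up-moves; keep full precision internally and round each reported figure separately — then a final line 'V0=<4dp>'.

(0,0): Delta=-0.0355 Bond=6.6691
(1,0): Delta=-0.4009 Bond=63.1976
(1,1): Delta=0.0000 Bond=0.0000
V0=0.3784

The replicating-portfolio and risk-neutral prices coincide; use p* = (1.33−0.84)/(1.41−0.84) = 0.8596 for the latter.
Payoff layer (t=2): V(2,0)=33.9788, V(2,1)=0.0000, V(2,2)=0.0000
  t=1,j=0: stock 148.6800 → up 209.6388 (V=0.0000), down 124.8912 (V=33.9788). Price 3.5857; hedge Δ=-0.4009, bond B=63.1976.
  t=1,j=1: stock 249.5700 → up 351.8937 (V=0.0000), down 209.6388 (V=0.0000). Price 0.0000; hedge Δ=0.0000, bond B=0.0000.
  t=0,j=0: stock 177.0000 → up 249.5700 (V=0.0000), down 148.6800 (V=3.5857). Price 0.3784; hedge Δ=-0.0355, bond B=6.6691.
Each (Δ,B) replicates both successor values, so the strategy is self-financing and V0 is arbitrage-free.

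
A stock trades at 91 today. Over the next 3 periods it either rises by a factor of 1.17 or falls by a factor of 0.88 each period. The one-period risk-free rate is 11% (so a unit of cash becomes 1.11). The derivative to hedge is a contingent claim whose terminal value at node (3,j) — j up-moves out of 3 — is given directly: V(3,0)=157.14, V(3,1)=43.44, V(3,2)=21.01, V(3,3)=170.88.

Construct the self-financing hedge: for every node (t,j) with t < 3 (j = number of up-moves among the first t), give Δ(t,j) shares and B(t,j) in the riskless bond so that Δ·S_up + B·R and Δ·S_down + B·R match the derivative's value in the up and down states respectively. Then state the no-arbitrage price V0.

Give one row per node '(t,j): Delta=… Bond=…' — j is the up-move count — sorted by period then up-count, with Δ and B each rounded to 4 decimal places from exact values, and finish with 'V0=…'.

(0,0): Delta=2.5232 Bond=-157.0283
(1,0): Delta=-1.6027 Bond=156.0986
(1,1): Delta=3.3327 Bond=-260.4928
(2,0): Delta=-5.5636 Bond=452.3970
(2,1): Delta=-0.8255 Bond=100.4536
(2,2): Delta=4.1486 Bond=-390.7819
V0=72.5825

Risk-neutral probability p* = (R−d)/(u−d) = (1.11−0.88)/(1.17−0.88) = 0.7931.
Terminal values V(3,·): V(3,0)=157.1400, V(3,1)=43.4400, V(3,2)=21.0100, V(3,3)=170.8800
Node (2,0) S=70.4704: V=(p*·43.4400+(1−p*)·157.1400)/1.11=60.3281; Δ=(43.4400−157.1400)/(82.4504−62.0140)=-5.5636; B=V−Δ·S=452.3970
Node (2,1) S=93.6936: V=(p*·21.0100+(1−p*)·43.4400)/1.11=23.1087; Δ=(21.0100−43.4400)/(109.6215−82.4504)=-0.8255; B=V−Δ·S=100.4536
Node (2,2) S=124.5699: V=(p*·170.8800+(1−p*)·21.0100)/1.11=126.0112; Δ=(170.8800−21.0100)/(145.7468−109.6215)=4.1486; B=V−Δ·S=-390.7819
Node (1,0) S=80.0800: V=(p*·23.1087+(1−p*)·60.3281)/1.11=27.7561; Δ=(23.1087−60.3281)/(93.6936−70.4704)=-1.6027; B=V−Δ·S=156.0986
Node (1,1) S=106.4700: V=(p*·126.0112+(1−p*)·23.1087)/1.11=94.3433; Δ=(126.0112−23.1087)/(124.5699−93.6936)=3.3327; B=V−Δ·S=-260.4928
Node (0,0) S=91.0000: V=(p*·94.3433+(1−p*)·27.7561)/1.11=72.5825; Δ=(94.3433−27.7561)/(106.4700−80.0800)=2.5232; B=V−Δ·S=-157.0283
The time-0 hedge costs 72.5825, which is the no-arbitrage price.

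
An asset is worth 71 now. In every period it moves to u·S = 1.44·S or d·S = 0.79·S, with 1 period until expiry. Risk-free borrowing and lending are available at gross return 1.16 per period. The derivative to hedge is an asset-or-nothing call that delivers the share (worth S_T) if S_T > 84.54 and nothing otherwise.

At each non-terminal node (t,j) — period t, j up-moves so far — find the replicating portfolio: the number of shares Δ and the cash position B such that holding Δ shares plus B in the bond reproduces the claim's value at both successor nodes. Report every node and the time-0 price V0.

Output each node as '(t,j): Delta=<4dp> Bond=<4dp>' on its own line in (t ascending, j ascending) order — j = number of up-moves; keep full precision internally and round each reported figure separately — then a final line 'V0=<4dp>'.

Risk-neutral probability p* = (R−d)/(u−d) = (1.16−0.79)/(1.44−0.79) = 0.5692.
Terminal payoffs: V(1,0)=0.0000, V(1,1)=102.2400
(0,0): S=71.0000. Δ = (V_up−V_dn)/(S_up−S_dn) = (102.2400−0.0000)/(102.2400−56.0900) = 2.2154. V = [p*·102.2400 + (1−p*)·0.0000]/1.16 = 50.1708. B = V − Δ·S = -107.1215.
The time-0 hedge costs 50.1708, which is the no-arbitrage price.

(0,0): Delta=2.2154 Bond=-107.1215
V0=50.1708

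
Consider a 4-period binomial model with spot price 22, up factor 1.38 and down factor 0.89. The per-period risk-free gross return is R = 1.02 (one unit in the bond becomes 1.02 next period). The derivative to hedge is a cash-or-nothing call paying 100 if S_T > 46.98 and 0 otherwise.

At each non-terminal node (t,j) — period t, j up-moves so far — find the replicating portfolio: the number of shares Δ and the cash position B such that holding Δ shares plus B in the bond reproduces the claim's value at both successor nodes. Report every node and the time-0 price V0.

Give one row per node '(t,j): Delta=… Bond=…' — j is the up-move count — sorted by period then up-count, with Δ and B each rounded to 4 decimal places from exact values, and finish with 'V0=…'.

The replicating-portfolio and risk-neutral prices coincide; use p* = (1.02−0.89)/(1.38−0.89) = 0.2653 for the latter.
Terminal values V(4,·): V(4,0)=0.0000, V(4,1)=0.0000, V(4,2)=0.0000, V(4,3)=100.0000, V(4,4)=100.0000
Node (3,0) S=15.5093: V=(p*·0.0000+(1−p*)·0.0000)/1.02=0.0000; Δ=(0.0000−0.0000)/(21.4029−13.8033)=0.0000; B=V−Δ·S=0.0000
Node (3,1) S=24.0482: V=(p*·0.0000+(1−p*)·0.0000)/1.02=0.0000; Δ=(0.0000−0.0000)/(33.1865−21.4029)=0.0000; B=V−Δ·S=0.0000
Node (3,2) S=37.2882: V=(p*·100.0000+(1−p*)·0.0000)/1.02=26.0104; Δ=(100.0000−0.0000)/(51.4576−33.1865)=5.4731; B=V−Δ·S=-178.0712
Node (3,3) S=57.8176: V=(p*·100.0000+(1−p*)·100.0000)/1.02=98.0392; Δ=(100.0000−100.0000)/(79.7883−51.4576)=0.0000; B=V−Δ·S=98.0392
Node (2,0) S=17.4262: V=(p*·0.0000+(1−p*)·0.0000)/1.02=0.0000; Δ=(0.0000−0.0000)/(24.0482−15.5093)=0.0000; B=V−Δ·S=0.0000
Node (2,1) S=27.0204: V=(p*·26.0104+(1−p*)·0.0000)/1.02=6.7654; Δ=(26.0104−0.0000)/(37.2882−24.0482)=1.9645; B=V−Δ·S=-46.3170
Node (2,2) S=41.8968: V=(p*·98.0392+(1−p*)·26.0104)/1.02=44.2354; Δ=(98.0392−26.0104)/(57.8176−37.2882)=3.5086; B=V−Δ·S=-102.7622
Node (1,0) S=19.5800: V=(p*·6.7654+(1−p*)·0.0000)/1.02=1.7597; Δ=(6.7654−0.0000)/(27.0204−17.4262)=0.7052; B=V−Δ·S=-12.0473
Node (1,1) S=30.3600: V=(p*·44.2354+(1−p*)·6.7654)/1.02=16.3788; Δ=(44.2354−6.7654)/(41.8968−27.0204)=2.5188; B=V−Δ·S=-60.0905
Node (0,0) S=22.0000: V=(p*·16.3788+(1−p*)·1.7597)/1.02=5.5277; Δ=(16.3788−1.7597)/(30.3600−19.5800)=1.3561; B=V−Δ·S=-24.3073
Each (Δ,B) replicates both successor values, so the strategy is self-financing and V0 is arbitrage-free.

(0,0): Delta=1.3561 Bond=-24.3073
(1,0): Delta=0.7052 Bond=-12.0473
(1,1): Delta=2.5188 Bond=-60.0905
(2,0): Delta=0.0000 Bond=0.0000
(2,1): Delta=1.9645 Bond=-46.3170
(2,2): Delta=3.5086 Bond=-102.7622
(3,0): Delta=0.0000 Bond=0.0000
(3,1): Delta=0.0000 Bond=0.0000
(3,2): Delta=5.4731 Bond=-178.0712
(3,3): Delta=0.0000 Bond=98.0392
V0=5.5277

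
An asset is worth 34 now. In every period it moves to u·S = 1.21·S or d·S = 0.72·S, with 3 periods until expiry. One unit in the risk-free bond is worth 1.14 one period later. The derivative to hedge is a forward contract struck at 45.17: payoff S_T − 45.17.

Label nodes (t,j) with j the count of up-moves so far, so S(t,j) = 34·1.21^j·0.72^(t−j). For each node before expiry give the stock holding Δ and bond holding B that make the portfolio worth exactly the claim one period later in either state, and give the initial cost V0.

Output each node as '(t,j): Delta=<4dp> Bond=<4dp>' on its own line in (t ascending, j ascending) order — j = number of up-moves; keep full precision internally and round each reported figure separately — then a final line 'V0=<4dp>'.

(0,0): Delta=1.0000 Bond=-30.4885
(1,0): Delta=1.0000 Bond=-34.7568
(1,1): Delta=1.0000 Bond=-34.7568
(2,0): Delta=1.0000 Bond=-39.6228
(2,1): Delta=1.0000 Bond=-39.6228
(2,2): Delta=1.0000 Bond=-39.6228
V0=3.5115

No-arbitrage ⇒ martingale measure with p* = (R−d)/(u−d) = 0.8571.
Payoff layer (t=3): V(3,0)=-32.4796, V(3,1)=-23.8430, V(3,2)=-9.3288, V(3,3)=15.0631
Node (2,0) S=17.6256: V=(p*·-23.8430+(1−p*)·-32.4796)/1.14=-21.9972; Δ=(-23.8430−-32.4796)/(21.3270−12.6904)=1.0000; B=V−Δ·S=-39.6228
Node (2,1) S=29.6208: V=(p*·-9.3288+(1−p*)·-23.8430)/1.14=-10.0020; Δ=(-9.3288−-23.8430)/(35.8412−21.3270)=1.0000; B=V−Δ·S=-39.6228
Node (2,2) S=49.7794: V=(p*·15.0631+(1−p*)·-9.3288)/1.14=10.1566; Δ=(15.0631−-9.3288)/(60.2331−35.8412)=1.0000; B=V−Δ·S=-39.6228
Node (1,0) S=24.4800: V=(p*·-10.0020+(1−p*)·-21.9972)/1.14=-10.2768; Δ=(-10.0020−-21.9972)/(29.6208−17.6256)=1.0000; B=V−Δ·S=-34.7568
Node (1,1) S=41.1400: V=(p*·10.1566+(1−p*)·-10.0020)/1.14=6.3832; Δ=(10.1566−-10.0020)/(49.7794−29.6208)=1.0000; B=V−Δ·S=-34.7568
Node (0,0) S=34.0000: V=(p*·6.3832+(1−p*)·-10.2768)/1.14=3.5115; Δ=(6.3832−-10.2768)/(41.1400−24.4800)=1.0000; B=V−Δ·S=-30.4885
Root portfolio cost Δ·34+B reproduces V0=3.5115.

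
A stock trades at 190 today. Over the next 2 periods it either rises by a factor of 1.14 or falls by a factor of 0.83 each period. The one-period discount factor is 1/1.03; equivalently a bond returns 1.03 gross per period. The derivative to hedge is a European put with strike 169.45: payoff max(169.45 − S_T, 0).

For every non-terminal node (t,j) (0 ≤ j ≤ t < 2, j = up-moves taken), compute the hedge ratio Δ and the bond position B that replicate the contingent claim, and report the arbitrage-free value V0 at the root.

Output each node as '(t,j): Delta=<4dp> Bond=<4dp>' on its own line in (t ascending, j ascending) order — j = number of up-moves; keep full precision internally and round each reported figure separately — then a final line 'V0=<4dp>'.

The replicating-portfolio and risk-neutral prices coincide; use p* = (1.03−0.83)/(1.14−0.83) = 0.6452 for the latter.
Payoff layer (t=2): V(2,0)=38.5590, V(2,1)=0.0000, V(2,2)=0.0000
  t=1,j=0: stock 157.7000 → up 179.7780 (V=0.0000), down 130.8910 (V=38.5590). Price 13.2837; hedge Δ=-0.7887, bond B=137.6676.
  t=1,j=1: stock 216.6000 → up 246.9240 (V=0.0000), down 179.7780 (V=0.0000). Price 0.0000; hedge Δ=0.0000, bond B=0.0000.
  t=0,j=0: stock 190.0000 → up 216.6000 (V=0.0000), down 157.7000 (V=13.2837). Price 4.5763; hedge Δ=-0.2255, bond B=47.4270.
Each (Δ,B) replicates both successor values, so the strategy is self-financing and V0 is arbitrage-free.

(0,0): Delta=-0.2255 Bond=47.4270
(1,0): Delta=-0.7887 Bond=137.6676
(1,1): Delta=0.0000 Bond=0.0000
V0=4.5763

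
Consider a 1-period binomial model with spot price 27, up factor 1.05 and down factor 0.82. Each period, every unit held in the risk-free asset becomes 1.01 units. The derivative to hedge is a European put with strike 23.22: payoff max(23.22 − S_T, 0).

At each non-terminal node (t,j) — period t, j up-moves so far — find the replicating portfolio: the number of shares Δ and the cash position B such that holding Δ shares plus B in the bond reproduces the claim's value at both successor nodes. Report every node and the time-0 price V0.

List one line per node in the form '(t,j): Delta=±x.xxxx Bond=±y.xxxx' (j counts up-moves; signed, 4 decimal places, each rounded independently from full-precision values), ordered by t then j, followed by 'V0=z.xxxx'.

(0,0): Delta=-0.1739 Bond=4.8816
V0=0.1860

The replicating-portfolio and risk-neutral prices coincide; use p* = (1.01−0.82)/(1.05−0.82) = 0.8261 for the latter.
Terminal values V(1,·): V(1,0)=1.0800, V(1,1)=0.0000
(0,0): S=27.0000. Δ = (V_up−V_dn)/(S_up−S_dn) = (0.0000−1.0800)/(28.3500−22.1400) = -0.1739. V = [p*·0.0000 + (1−p*)·1.0800]/1.01 = 0.1860. B = V − Δ·S = 4.8816.
Self-financing check: at every node Δ·S+B equals the discounted successor values.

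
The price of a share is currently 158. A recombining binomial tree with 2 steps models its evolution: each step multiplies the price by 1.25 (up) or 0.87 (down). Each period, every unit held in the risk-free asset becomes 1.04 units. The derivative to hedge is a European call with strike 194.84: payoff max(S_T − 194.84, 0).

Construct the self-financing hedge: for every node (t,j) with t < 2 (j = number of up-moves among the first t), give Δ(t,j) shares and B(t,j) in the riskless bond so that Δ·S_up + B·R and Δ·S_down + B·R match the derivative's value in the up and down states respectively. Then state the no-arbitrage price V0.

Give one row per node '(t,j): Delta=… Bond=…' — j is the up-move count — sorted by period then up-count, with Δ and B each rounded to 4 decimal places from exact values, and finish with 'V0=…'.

(0,0): Delta=0.3728 Bond=-49.2754
(1,0): Delta=0.0000 Bond=0.0000
(1,1): Delta=0.6933 Bond=-114.5507
V0=9.6285

The replicating-portfolio and risk-neutral prices coincide; use p* = (1.04−0.87)/(1.25−0.87) = 0.4474 for the latter.
Payoff layer (t=2): V(2,0)=0.0000, V(2,1)=0.0000, V(2,2)=52.0350
Node (1,0) S=137.4600: V=(p*·0.0000+(1−p*)·0.0000)/1.04=0.0000; Δ=(0.0000−0.0000)/(171.8250−119.5902)=0.0000; B=V−Δ·S=0.0000
Node (1,1) S=197.5000: V=(p*·52.0350+(1−p*)·0.0000)/1.04=22.3835; Δ=(52.0350−0.0000)/(246.8750−171.8250)=0.6933; B=V−Δ·S=-114.5507
Node (0,0) S=158.0000: V=(p*·22.3835+(1−p*)·0.0000)/1.04=9.6285; Δ=(22.3835−0.0000)/(197.5000−137.4600)=0.3728; B=V−Δ·S=-49.2754
Root portfolio cost Δ·158+B reproduces V0=9.6285.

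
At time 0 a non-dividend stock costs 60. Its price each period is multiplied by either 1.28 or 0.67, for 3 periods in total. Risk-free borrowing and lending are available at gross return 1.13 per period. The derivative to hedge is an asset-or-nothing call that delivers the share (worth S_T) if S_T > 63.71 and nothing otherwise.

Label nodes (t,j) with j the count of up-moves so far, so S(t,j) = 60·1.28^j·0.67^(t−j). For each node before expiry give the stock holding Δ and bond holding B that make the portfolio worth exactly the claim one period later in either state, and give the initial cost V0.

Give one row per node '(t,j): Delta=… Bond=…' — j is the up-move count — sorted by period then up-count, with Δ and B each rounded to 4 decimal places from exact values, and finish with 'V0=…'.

The replicating-portfolio and risk-neutral prices coincide; use p* = (1.13−0.67)/(1.28−0.67) = 0.7541 for the latter.
Terminal payoffs: V(3,0)=0.0000, V(3,1)=0.0000, V(3,2)=65.8637, V(3,3)=125.8291
Node (2,0) S=26.9340: V=(p*·0.0000+(1−p*)·0.0000)/1.13=0.0000; Δ=(0.0000−0.0000)/(34.4755−18.0458)=0.0000; B=V−Δ·S=0.0000
Node (2,1) S=51.4560: V=(p*·65.8637+(1−p*)·0.0000)/1.13=43.9537; Δ=(65.8637−0.0000)/(65.8637−34.4755)=2.0984; B=V−Δ·S=-64.0195
Node (2,2) S=98.3040: V=(p*·125.8291+(1−p*)·65.8637)/1.13=98.3040; Δ=(125.8291−65.8637)/(125.8291−65.8637)=1.0000; B=V−Δ·S=0.0000
Node (1,0) S=40.2000: V=(p*·43.9537+(1−p*)·0.0000)/1.13=29.3322; Δ=(43.9537−0.0000)/(51.4560−26.9340)=1.7924; B=V−Δ·S=-42.7230
Node (1,1) S=76.8000: V=(p*·98.3040+(1−p*)·43.9537)/1.13=75.1674; Δ=(98.3040−43.9537)/(98.3040−51.4560)=1.1601; B=V−Δ·S=-13.9314
Node (0,0) S=60.0000: V=(p*·75.1674+(1−p*)·29.3322)/1.13=56.5455; Δ=(75.1674−29.3322)/(76.8000−40.2000)=1.2523; B=V−Δ·S=-18.5941
Check: Δ(0,0)·S0 + B(0,0) = 56.5455 = V0.

(0,0): Delta=1.2523 Bond=-18.5941
(1,0): Delta=1.7924 Bond=-42.7230
(1,1): Delta=1.1601 Bond=-13.9314
(2,0): Delta=0.0000 Bond=0.0000
(2,1): Delta=2.0984 Bond=-64.0195
(2,2): Delta=1.0000 Bond=0.0000
V0=56.5455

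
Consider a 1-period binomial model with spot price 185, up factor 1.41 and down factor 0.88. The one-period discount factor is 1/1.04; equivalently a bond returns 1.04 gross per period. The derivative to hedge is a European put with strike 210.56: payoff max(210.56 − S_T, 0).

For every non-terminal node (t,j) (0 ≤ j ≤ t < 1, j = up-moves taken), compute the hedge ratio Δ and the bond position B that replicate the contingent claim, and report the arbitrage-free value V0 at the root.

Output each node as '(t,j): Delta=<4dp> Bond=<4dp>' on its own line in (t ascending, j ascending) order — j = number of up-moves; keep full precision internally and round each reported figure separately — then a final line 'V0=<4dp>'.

Risk-neutral probability p* = (R−d)/(u−d) = (1.04−0.88)/(1.41−0.88) = 0.3019.
Terminal values V(1,·): V(1,0)=47.7600, V(1,1)=0.0000
Node (0,0) S=185.0000: V=(p*·0.0000+(1−p*)·47.7600)/1.04=32.0595; Δ=(0.0000−47.7600)/(260.8500−162.8000)=-0.4871; B=V−Δ·S=122.1727
Root portfolio cost Δ·185+B reproduces V0=32.0595.

(0,0): Delta=-0.4871 Bond=122.1727
V0=32.0595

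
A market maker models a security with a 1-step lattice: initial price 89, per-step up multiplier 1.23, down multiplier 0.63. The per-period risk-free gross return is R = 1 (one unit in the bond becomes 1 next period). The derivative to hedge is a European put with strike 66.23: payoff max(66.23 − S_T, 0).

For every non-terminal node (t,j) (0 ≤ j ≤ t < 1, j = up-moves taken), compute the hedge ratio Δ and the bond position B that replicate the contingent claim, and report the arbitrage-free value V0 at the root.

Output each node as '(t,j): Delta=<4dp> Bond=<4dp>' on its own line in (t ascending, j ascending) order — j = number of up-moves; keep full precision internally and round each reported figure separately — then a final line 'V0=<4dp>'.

(0,0): Delta=-0.1903 Bond=20.8280
V0=3.8947

Under the risk-neutral measure, an up-move has probability p* = (R−d)/(u−d) = 0.6167 and values discount at R = 1.
At expiry t=1: V(1,0)=10.1600, V(1,1)=0.0000
(0,0): S=89.0000. Δ = (V_up−V_dn)/(S_up−S_dn) = (0.0000−10.1600)/(109.4700−56.0700) = -0.1903. V = [p*·0.0000 + (1−p*)·10.1600]/1 = 3.8947. B = V − Δ·S = 20.8280.
The time-0 hedge costs 3.8947, which is the no-arbitrage price.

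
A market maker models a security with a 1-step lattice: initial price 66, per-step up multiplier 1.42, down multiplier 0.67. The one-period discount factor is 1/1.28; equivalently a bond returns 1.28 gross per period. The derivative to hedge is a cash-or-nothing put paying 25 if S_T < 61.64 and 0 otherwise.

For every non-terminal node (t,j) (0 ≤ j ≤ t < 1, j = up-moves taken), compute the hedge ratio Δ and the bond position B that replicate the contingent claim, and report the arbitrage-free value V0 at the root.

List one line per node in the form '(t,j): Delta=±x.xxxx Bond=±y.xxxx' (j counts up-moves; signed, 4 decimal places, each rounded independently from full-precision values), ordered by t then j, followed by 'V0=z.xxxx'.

(0,0): Delta=-0.5051 Bond=36.9792
V0=3.6458

No-arbitrage ⇒ martingale measure with p* = (R−d)/(u−d) = 0.8133.
Terminal values V(1,·): V(1,0)=25.0000, V(1,1)=0.0000
  t=0,j=0: stock 66.0000 → up 93.7200 (V=0.0000), down 44.2200 (V=25.0000). Price 3.6458; hedge Δ=-0.5051, bond B=36.9792.
The time-0 hedge costs 3.6458, which is the no-arbitrage price.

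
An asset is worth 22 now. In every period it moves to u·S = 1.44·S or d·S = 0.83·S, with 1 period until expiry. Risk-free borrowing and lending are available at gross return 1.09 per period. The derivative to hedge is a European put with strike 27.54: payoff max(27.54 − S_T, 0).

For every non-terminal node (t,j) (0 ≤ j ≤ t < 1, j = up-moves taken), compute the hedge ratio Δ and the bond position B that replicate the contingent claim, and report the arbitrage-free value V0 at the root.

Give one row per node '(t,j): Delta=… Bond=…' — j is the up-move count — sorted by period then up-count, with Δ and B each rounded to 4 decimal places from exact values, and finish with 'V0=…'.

(0,0): Delta=-0.6915 Bond=20.0981
V0=4.8849

Under the risk-neutral measure, an up-move has probability p* = (R−d)/(u−d) = 0.4262 and values discount at R = 1.09.
Terminal payoffs: V(1,0)=9.2800, V(1,1)=0.0000
(0,0): S=22.0000. Δ = (V_up−V_dn)/(S_up−S_dn) = (0.0000−9.2800)/(31.6800−18.2600) = -0.6915. V = [p*·0.0000 + (1−p*)·9.2800]/1.09 = 4.8849. B = V − Δ·S = 20.0981.
The time-0 hedge costs 4.8849, which is the no-arbitrage price.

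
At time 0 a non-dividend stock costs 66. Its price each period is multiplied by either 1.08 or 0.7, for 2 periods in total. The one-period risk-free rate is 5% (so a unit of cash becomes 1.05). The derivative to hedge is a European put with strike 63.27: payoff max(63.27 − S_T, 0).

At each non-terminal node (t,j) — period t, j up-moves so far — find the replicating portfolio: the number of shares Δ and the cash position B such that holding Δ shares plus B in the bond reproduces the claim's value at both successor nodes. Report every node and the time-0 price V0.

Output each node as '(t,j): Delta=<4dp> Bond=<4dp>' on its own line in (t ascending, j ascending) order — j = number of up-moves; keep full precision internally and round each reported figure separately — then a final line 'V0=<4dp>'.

The replicating-portfolio and risk-neutral prices coincide; use p* = (1.05−0.7)/(1.08−0.7) = 0.9211 for the latter.
Payoff layer (t=2): V(2,0)=30.9300, V(2,1)=13.3740, V(2,2)=0.0000
Node (1,0) S=46.2000: V=(p*·13.3740+(1−p*)·30.9300)/1.05=14.0571; Δ=(13.3740−30.9300)/(49.8960−32.3400)=-1.0000; B=V−Δ·S=60.2571
Node (1,1) S=71.2800: V=(p*·0.0000+(1−p*)·13.3740)/1.05=1.0056; Δ=(0.0000−13.3740)/(76.9824−49.8960)=-0.4938; B=V−Δ·S=36.2003
Node (0,0) S=66.0000: V=(p*·1.0056+(1−p*)·14.0571)/1.05=1.9390; Δ=(1.0056−14.0571)/(71.2800−46.2000)=-0.5204; B=V−Δ·S=36.2853
Self-financing check: at every node Δ·S+B equals the discounted successor values.

(0,0): Delta=-0.5204 Bond=36.2853
(1,0): Delta=-1.0000 Bond=60.2571
(1,1): Delta=-0.4938 Bond=36.2003
V0=1.9390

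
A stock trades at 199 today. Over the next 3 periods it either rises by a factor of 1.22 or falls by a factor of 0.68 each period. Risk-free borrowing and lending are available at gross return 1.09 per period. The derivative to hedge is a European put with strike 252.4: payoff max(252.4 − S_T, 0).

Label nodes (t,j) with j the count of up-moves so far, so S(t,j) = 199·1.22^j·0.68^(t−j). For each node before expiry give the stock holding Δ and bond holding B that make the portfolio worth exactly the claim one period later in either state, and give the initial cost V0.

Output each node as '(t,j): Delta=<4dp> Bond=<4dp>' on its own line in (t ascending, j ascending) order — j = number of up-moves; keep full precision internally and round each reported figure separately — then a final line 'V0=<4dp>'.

Risk-neutral probability p* = (R−d)/(u−d) = (1.09−0.68)/(1.22−0.68) = 0.7593.
Terminal payoffs: V(3,0)=189.8280, V(3,1)=140.1385, V(3,2)=50.9897, V(3,3)=0.0000
  t=2,j=0: stock 92.0176 → up 112.2615 (V=140.1385), down 62.5720 (V=189.8280). Price 139.5420; hedge Δ=-1.0000, bond B=231.5596.
  t=2,j=1: stock 165.0904 → up 201.4103 (V=50.9897), down 112.2615 (V=140.1385). Price 66.4692; hedge Δ=-1.0000, bond B=231.5596.
  t=2,j=2: stock 296.1916 → up 361.3538 (V=0.0000), down 201.4103 (V=50.9897). Price 11.2617; hedge Δ=-0.3188, bond B=105.6871.
  t=1,j=0: stock 135.3200 → up 165.0904 (V=66.4692), down 92.0176 (V=139.5420). Price 77.1200; hedge Δ=-1.0000, bond B=212.4400.
  t=1,j=1: stock 242.7800 → up 296.1916 (V=11.2617), down 165.0904 (V=66.4692). Price 22.5252; hedge Δ=-0.4211, bond B=124.7613.
  t=0,j=0: stock 199.0000 → up 242.7800 (V=22.5252), down 135.3200 (V=77.1200). Price 32.7233; hedge Δ=-0.5080, bond B=133.8249.
Check: Δ(0,0)·S0 + B(0,0) = 32.7233 = V0.

(0,0): Delta=-0.5080 Bond=133.8249
(1,0): Delta=-1.0000 Bond=212.4400
(1,1): Delta=-0.4211 Bond=124.7613
(2,0): Delta=-1.0000 Bond=231.5596
(2,1): Delta=-1.0000 Bond=231.5596
(2,2): Delta=-0.3188 Bond=105.6871
V0=32.7233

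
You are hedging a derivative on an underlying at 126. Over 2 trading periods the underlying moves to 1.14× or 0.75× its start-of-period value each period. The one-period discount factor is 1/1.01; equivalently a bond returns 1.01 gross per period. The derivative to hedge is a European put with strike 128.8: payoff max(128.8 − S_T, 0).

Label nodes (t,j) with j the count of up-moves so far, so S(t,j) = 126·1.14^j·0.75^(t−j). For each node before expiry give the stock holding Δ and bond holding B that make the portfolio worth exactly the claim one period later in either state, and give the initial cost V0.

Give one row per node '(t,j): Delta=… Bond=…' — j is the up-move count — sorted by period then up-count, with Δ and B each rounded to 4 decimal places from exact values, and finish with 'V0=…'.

(0,0): Delta=-0.5305 Bond=82.3378
(1,0): Delta=-1.0000 Bond=127.5248
(1,1): Delta=-0.3761 Bond=60.9794
V0=15.4892

Risk-neutral probability p* = (R−d)/(u−d) = (1.01−0.75)/(1.14−0.75) = 0.6667.
At expiry t=2: V(2,0)=57.9250, V(2,1)=21.0700, V(2,2)=0.0000
Node (1,0) S=94.5000: V=(p*·21.0700+(1−p*)·57.9250)/1.01=33.0248; Δ=(21.0700−57.9250)/(107.7300−70.8750)=-1.0000; B=V−Δ·S=127.5248
Node (1,1) S=143.6400: V=(p*·0.0000+(1−p*)·21.0700)/1.01=6.9538; Δ=(0.0000−21.0700)/(163.7496−107.7300)=-0.3761; B=V−Δ·S=60.9794
Node (0,0) S=126.0000: V=(p*·6.9538+(1−p*)·33.0248)/1.01=15.4892; Δ=(6.9538−33.0248)/(143.6400−94.5000)=-0.5305; B=V−Δ·S=82.3378
Check: Δ(0,0)·S0 + B(0,0) = 15.4892 = V0.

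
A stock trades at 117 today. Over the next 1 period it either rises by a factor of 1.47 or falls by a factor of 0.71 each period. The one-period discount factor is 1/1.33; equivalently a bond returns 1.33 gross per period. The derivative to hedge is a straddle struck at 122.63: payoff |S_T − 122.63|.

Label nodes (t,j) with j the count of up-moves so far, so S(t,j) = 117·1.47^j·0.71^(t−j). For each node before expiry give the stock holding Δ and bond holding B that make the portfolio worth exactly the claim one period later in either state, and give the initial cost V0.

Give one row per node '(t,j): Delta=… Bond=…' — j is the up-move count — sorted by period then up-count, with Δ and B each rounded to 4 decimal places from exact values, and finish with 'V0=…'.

Risk-neutral probability p* = (R−d)/(u−d) = (1.33−0.71)/(1.47−0.71) = 0.8158.
Payoff layer (t=1): V(1,0)=39.5600, V(1,1)=49.3600
  t=0,j=0: stock 117.0000 → up 171.9900 (V=49.3600), down 83.0700 (V=39.5600). Price 35.7554; hedge Δ=0.1102, bond B=22.8607.
Check: Δ(0,0)·S0 + B(0,0) = 35.7554 = V0.

(0,0): Delta=0.1102 Bond=22.8607
V0=35.7554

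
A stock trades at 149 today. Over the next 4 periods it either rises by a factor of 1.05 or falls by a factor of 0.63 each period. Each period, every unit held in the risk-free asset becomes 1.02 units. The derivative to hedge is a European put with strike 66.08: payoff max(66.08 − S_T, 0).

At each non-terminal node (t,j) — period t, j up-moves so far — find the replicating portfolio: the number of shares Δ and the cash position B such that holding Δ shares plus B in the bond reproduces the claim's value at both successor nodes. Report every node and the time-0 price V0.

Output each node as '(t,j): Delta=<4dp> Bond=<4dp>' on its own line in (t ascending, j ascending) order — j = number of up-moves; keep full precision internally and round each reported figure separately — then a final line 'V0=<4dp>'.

(0,0): Delta=-0.0081 Bond=1.2655
(1,0): Delta=-0.1048 Bond=10.3659
(1,1): Delta=-0.0037 Bond=0.5928
(2,0): Delta=-1.0000 Bond=63.5140
(2,1): Delta=-0.0635 Bond=6.5008
(2,2): Delta=-0.0009 Bond=0.1511
(3,0): Delta=-1.0000 Bond=64.7843
(3,1): Delta=-1.0000 Bond=64.7843
(3,2): Delta=-0.0203 Bond=2.1575
(3,3): Delta=0.0000 Bond=0.0000
V0=0.0562

Under the risk-neutral measure, an up-move has probability p* = (R−d)/(u−d) = 0.9286 and values discount at R = 1.02.
Terminal values V(4,·): V(4,0)=42.6081, V(4,1)=26.9601, V(4,2)=0.8802, V(4,3)=0.0000, V(4,4)=0.0000
(3,0): S=37.2570. Δ = (V_up−V_dn)/(S_up−S_dn) = (26.9601−42.6081)/(39.1199−23.4719) = -1.0000. V = [p*·26.9601 + (1−p*)·42.6081]/1.02 = 27.5273. B = V − Δ·S = 64.7843.
(3,1): S=62.0950. Δ = (V_up−V_dn)/(S_up−S_dn) = (0.8802−26.9601)/(65.1998−39.1199) = -1.0000. V = [p*·0.8802 + (1−p*)·26.9601]/1.02 = 2.6893. B = V − Δ·S = 64.7843.
(3,2): S=103.4917. Δ = (V_up−V_dn)/(S_up−S_dn) = (0.0000−0.8802)/(108.6663−65.1998) = -0.0203. V = [p*·0.0000 + (1−p*)·0.8802]/1.02 = 0.0616. B = V − Δ·S = 2.1575.
(3,3): S=172.4861. Δ = (V_up−V_dn)/(S_up−S_dn) = (0.0000−0.0000)/(181.1104−108.6663) = 0.0000. V = [p*·0.0000 + (1−p*)·0.0000]/1.02 = 0.0000. B = V − Δ·S = 0.0000.
(2,0): S=59.1381. Δ = (V_up−V_dn)/(S_up−S_dn) = (2.6893−27.5273)/(62.0950−37.2570) = -1.0000. V = [p*·2.6893 + (1−p*)·27.5273]/1.02 = 4.3759. B = V − Δ·S = 63.5140.
(2,1): S=98.5635. Δ = (V_up−V_dn)/(S_up−S_dn) = (0.0616−2.6893)/(103.4917−62.0950) = -0.0635. V = [p*·0.0616 + (1−p*)·2.6893]/1.02 = 0.2444. B = V − Δ·S = 6.5008.
(2,2): S=164.2725. Δ = (V_up−V_dn)/(S_up−S_dn) = (0.0000−0.0616)/(172.4861−103.4917) = -0.0009. V = [p*·0.0000 + (1−p*)·0.0616]/1.02 = 0.0043. B = V − Δ·S = 0.1511.
(1,0): S=93.8700. Δ = (V_up−V_dn)/(S_up−S_dn) = (0.2444−4.3759)/(98.5635−59.1381) = -0.1048. V = [p*·0.2444 + (1−p*)·4.3759]/1.02 = 0.5290. B = V − Δ·S = 10.3659.
(1,1): S=156.4500. Δ = (V_up−V_dn)/(S_up−S_dn) = (0.0043−0.2444)/(164.2725−98.5635) = -0.0037. V = [p*·0.0043 + (1−p*)·0.2444]/1.02 = 0.0210. B = V − Δ·S = 0.5928.
(0,0): S=149.0000. Δ = (V_up−V_dn)/(S_up−S_dn) = (0.0210−0.5290)/(156.4500−93.8700) = -0.0081. V = [p*·0.0210 + (1−p*)·0.5290]/1.02 = 0.0562. B = V − Δ·S = 1.2655.
Root portfolio cost Δ·149+B reproduces V0=0.0562.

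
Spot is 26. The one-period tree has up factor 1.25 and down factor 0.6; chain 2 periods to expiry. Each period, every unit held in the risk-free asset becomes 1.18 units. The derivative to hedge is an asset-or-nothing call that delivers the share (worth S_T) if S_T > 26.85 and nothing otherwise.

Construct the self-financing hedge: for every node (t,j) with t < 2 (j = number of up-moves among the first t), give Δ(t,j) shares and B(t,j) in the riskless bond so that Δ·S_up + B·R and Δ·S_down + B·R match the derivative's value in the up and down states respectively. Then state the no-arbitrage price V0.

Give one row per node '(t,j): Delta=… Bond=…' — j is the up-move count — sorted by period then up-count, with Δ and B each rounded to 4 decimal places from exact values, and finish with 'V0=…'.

The replicating-portfolio and risk-neutral prices coincide; use p* = (1.18−0.6)/(1.25−0.6) = 0.8923 for the latter.
Terminal values V(2,·): V(2,0)=0.0000, V(2,1)=0.0000, V(2,2)=40.6250
Node (1,0) S=15.6000: V=(p*·0.0000+(1−p*)·0.0000)/1.18=0.0000; Δ=(0.0000−0.0000)/(19.5000−9.3600)=0.0000; B=V−Δ·S=0.0000
Node (1,1) S=32.5000: V=(p*·40.6250+(1−p*)·0.0000)/1.18=30.7203; Δ=(40.6250−0.0000)/(40.6250−19.5000)=1.9231; B=V−Δ·S=-31.7797
Node (0,0) S=26.0000: V=(p*·30.7203+(1−p*)·0.0000)/1.18=23.2305; Δ=(30.7203−0.0000)/(32.5000−15.6000)=1.8178; B=V−Δ·S=-24.0316
Check: Δ(0,0)·S0 + B(0,0) = 23.2305 = V0.

(0,0): Delta=1.8178 Bond=-24.0316
(1,0): Delta=0.0000 Bond=0.0000
(1,1): Delta=1.9231 Bond=-31.7797
V0=23.2305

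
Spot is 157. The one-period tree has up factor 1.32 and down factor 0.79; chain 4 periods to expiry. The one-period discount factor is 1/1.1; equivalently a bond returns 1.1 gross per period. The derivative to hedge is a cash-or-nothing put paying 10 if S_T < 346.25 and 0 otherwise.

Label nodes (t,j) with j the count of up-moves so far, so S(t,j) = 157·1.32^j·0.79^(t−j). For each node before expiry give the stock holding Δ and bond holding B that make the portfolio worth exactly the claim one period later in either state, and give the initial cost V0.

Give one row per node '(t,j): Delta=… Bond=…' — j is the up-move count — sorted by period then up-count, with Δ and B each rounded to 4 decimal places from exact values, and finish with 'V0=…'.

Since d<R<u, set p* = (R−d)/(u−d) = 0.5849; price each node as the discounted p*-expectation of its children.
Terminal payoffs: V(4,0)=10.0000, V(4,1)=10.0000, V(4,2)=10.0000, V(4,3)=10.0000, V(4,4)=0.0000
Node (3,0) S=77.4071: V=(p*·10.0000+(1−p*)·10.0000)/1.1=9.0909; Δ=(10.0000−10.0000)/(102.1774−61.1516)=0.0000; B=V−Δ·S=9.0909
Node (3,1) S=129.3385: V=(p*·10.0000+(1−p*)·10.0000)/1.1=9.0909; Δ=(10.0000−10.0000)/(170.7268−102.1774)=0.0000; B=V−Δ·S=9.0909
Node (3,2) S=216.1099: V=(p*·10.0000+(1−p*)·10.0000)/1.1=9.0909; Δ=(10.0000−10.0000)/(285.2650−170.7268)=0.0000; B=V−Δ·S=9.0909
Node (3,3) S=361.0950: V=(p*·0.0000+(1−p*)·10.0000)/1.1=3.7736; Δ=(0.0000−10.0000)/(476.6454−285.2650)=-0.0523; B=V−Δ·S=22.6415
Node (2,0) S=97.9837: V=(p*·9.0909+(1−p*)·9.0909)/1.1=8.2645; Δ=(9.0909−9.0909)/(129.3385−77.4071)=0.0000; B=V−Δ·S=8.2645
Node (2,1) S=163.7196: V=(p*·9.0909+(1−p*)·9.0909)/1.1=8.2645; Δ=(9.0909−9.0909)/(216.1099−129.3385)=0.0000; B=V−Δ·S=8.2645
Node (2,2) S=273.5568: V=(p*·3.7736+(1−p*)·9.0909)/1.1=5.4371; Δ=(3.7736−9.0909)/(361.0950−216.1099)=-0.0367; B=V−Δ·S=15.4698
Node (1,0) S=124.0300: V=(p*·8.2645+(1−p*)·8.2645)/1.1=7.5131; Δ=(8.2645−8.2645)/(163.7196−97.9837)=0.0000; B=V−Δ·S=7.5131
Node (1,1) S=207.2400: V=(p*·5.4371+(1−p*)·8.2645)/1.1=6.0097; Δ=(5.4371−8.2645)/(273.5568−163.7196)=-0.0257; B=V−Δ·S=11.3444
Node (0,0) S=157.0000: V=(p*·6.0097+(1−p*)·7.5131)/1.1=6.0307; Δ=(6.0097−7.5131)/(207.2400−124.0300)=-0.0181; B=V−Δ·S=8.8674
Self-financing check: at every node Δ·S+B equals the discounted successor values.

(0,0): Delta=-0.0181 Bond=8.8674
(1,0): Delta=0.0000 Bond=7.5131
(1,1): Delta=-0.0257 Bond=11.3444
(2,0): Delta=0.0000 Bond=8.2645
(2,1): Delta=0.0000 Bond=8.2645
(2,2): Delta=-0.0367 Bond=15.4698
(3,0): Delta=0.0000 Bond=9.0909
(3,1): Delta=0.0000 Bond=9.0909
(3,2): Delta=0.0000 Bond=9.0909
(3,3): Delta=-0.0523 Bond=22.6415
V0=6.0307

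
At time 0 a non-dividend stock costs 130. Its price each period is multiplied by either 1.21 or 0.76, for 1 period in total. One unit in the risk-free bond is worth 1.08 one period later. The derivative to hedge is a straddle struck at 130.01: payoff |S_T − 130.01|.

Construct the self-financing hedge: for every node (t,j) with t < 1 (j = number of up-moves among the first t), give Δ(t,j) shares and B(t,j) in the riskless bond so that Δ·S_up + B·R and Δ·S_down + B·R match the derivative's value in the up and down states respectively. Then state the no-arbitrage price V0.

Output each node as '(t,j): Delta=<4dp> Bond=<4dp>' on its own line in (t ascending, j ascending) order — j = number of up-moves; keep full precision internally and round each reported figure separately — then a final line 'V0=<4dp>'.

(0,0): Delta=-0.0670 Bond=35.0282
V0=26.3171

Risk-neutral probability p* = (R−d)/(u−d) = (1.08−0.76)/(1.21−0.76) = 0.7111.
Payoff layer (t=1): V(1,0)=31.2100, V(1,1)=27.2900
Node (0,0) S=130.0000: V=(p*·27.2900+(1−p*)·31.2100)/1.08=26.3171; Δ=(27.2900−31.2100)/(157.3000−98.8000)=-0.0670; B=V−Δ·S=35.0282
Check: Δ(0,0)·S0 + B(0,0) = 26.3171 = V0.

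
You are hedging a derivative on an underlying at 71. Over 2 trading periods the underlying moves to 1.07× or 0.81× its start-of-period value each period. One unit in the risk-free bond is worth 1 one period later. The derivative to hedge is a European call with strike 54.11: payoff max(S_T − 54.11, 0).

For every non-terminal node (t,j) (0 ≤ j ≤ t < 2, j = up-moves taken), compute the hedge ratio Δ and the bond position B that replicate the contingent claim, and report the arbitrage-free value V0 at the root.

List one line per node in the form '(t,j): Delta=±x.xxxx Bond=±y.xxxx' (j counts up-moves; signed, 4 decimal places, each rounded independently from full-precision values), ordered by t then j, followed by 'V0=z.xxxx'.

(0,0): Delta=0.8902 Bond=-45.7703
(1,0): Delta=0.4966 Bond=-23.1339
(1,1): Delta=1.0000 Bond=-54.1100
V0=17.4356

No-arbitrage ⇒ martingale measure with p* = (R−d)/(u−d) = 0.7308.
Terminal values V(2,·): V(2,0)=0.0000, V(2,1)=7.4257, V(2,2)=27.1779
(1,0): S=57.5100. Δ = (V_up−V_dn)/(S_up−S_dn) = (7.4257−0.0000)/(61.5357−46.5831) = 0.4966. V = [p*·7.4257 + (1−p*)·0.0000]/1 = 5.4265. B = V − Δ·S = -23.1339.
(1,1): S=75.9700. Δ = (V_up−V_dn)/(S_up−S_dn) = (27.1779−7.4257)/(81.2879−61.5357) = 1.0000. V = [p*·27.1779 + (1−p*)·7.4257]/1 = 21.8600. B = V − Δ·S = -54.1100.
(0,0): S=71.0000. Δ = (V_up−V_dn)/(S_up−S_dn) = (21.8600−5.4265)/(75.9700−57.5100) = 0.8902. V = [p*·21.8600 + (1−p*)·5.4265]/1 = 17.4356. B = V − Δ·S = -45.7703.
Root portfolio cost Δ·71+B reproduces V0=17.4356.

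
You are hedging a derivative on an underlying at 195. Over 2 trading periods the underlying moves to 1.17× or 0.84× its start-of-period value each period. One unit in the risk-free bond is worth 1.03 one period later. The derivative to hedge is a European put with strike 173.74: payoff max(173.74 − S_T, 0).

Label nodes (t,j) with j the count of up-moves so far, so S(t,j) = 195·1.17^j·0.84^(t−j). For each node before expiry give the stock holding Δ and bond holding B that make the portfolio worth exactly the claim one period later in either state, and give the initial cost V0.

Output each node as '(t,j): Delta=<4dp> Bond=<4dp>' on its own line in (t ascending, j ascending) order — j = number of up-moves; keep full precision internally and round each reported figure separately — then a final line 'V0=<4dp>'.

Since d<R<u, set p* = (R−d)/(u−d) = 0.5758; price each node as the discounted p*-expectation of its children.
Terminal values V(2,·): V(2,0)=36.1480, V(2,1)=0.0000, V(2,2)=0.0000
Node (1,0) S=163.8000: V=(p*·0.0000+(1−p*)·36.1480)/1.03=14.8888; Δ=(0.0000−36.1480)/(191.6460−137.5920)=-0.6687; B=V−Δ·S=124.4282
Node (1,1) S=228.1500: V=(p*·0.0000+(1−p*)·0.0000)/1.03=0.0000; Δ=(0.0000−0.0000)/(266.9355−191.6460)=0.0000; B=V−Δ·S=0.0000
Node (0,0) S=195.0000: V=(p*·0.0000+(1−p*)·14.8888)/1.03=6.1325; Δ=(0.0000−14.8888)/(228.1500−163.8000)=-0.2314; B=V−Δ·S=51.2502
Check: Δ(0,0)·S0 + B(0,0) = 6.1325 = V0.

(0,0): Delta=-0.2314 Bond=51.2502
(1,0): Delta=-0.6687 Bond=124.4282
(1,1): Delta=0.0000 Bond=0.0000
V0=6.1325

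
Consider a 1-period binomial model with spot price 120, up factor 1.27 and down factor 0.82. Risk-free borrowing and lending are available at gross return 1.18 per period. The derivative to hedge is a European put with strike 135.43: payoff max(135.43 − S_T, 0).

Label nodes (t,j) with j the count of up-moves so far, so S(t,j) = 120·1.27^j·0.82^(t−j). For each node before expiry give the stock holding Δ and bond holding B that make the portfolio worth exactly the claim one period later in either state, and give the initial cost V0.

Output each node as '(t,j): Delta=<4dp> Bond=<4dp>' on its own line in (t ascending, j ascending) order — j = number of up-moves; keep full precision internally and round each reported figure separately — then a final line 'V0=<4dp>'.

Under the risk-neutral measure, an up-move has probability p* = (R−d)/(u−d) = 0.8000 and values discount at R = 1.18.
Terminal payoffs: V(1,0)=37.0300, V(1,1)=0.0000
  t=0,j=0: stock 120.0000 → up 152.4000 (V=0.0000), down 98.4000 (V=37.0300). Price 6.2763; hedge Δ=-0.6857, bond B=88.5652.
The time-0 hedge costs 6.2763, which is the no-arbitrage price.

(0,0): Delta=-0.6857 Bond=88.5652
V0=6.2763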